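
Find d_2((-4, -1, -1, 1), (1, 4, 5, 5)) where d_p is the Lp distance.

(Σ|x_i - y_i|^2)^(1/2) = (|-4 - 1|^2 + |-1 - 4|^2 + |-1 - 5|^2 + |1 - 5|^2)^(1/2)
= (5^2 + 5^2 + 6^2 + 4^2)^(1/2) = (25 + 25 + 36 + 16)^(1/2) = (102)^(1/2) ≈ 10.0995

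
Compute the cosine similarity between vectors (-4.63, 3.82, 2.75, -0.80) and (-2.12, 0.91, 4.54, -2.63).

With u = (-4.63, 3.82, 2.75, -0.80), v = (-2.12, 0.91, 4.54, -2.63):
u·v = (-4.63)·(-2.12) + 3.82·0.91 + 2.75·4.54 + (-0.8)·(-2.63) = 9.8156 + 3.4762 + 12.485 + 2.104 = 27.8808.
|u| = √((-4.63)² + 3.82² + 2.75² + (-0.8)²) = √(21.4369 + 14.5924 + 7.5625 + 0.64) = √44.2318, |v| = √((-2.12)² + 0.91² + 4.54² + (-2.63)²) = √(4.4944 + 0.8281 + 20.6116 + 6.9169) = √32.851.
cos θ = (u·v)/(|u||v|) = 27.8808/(√44.2318·√32.851) ≈ 0.7314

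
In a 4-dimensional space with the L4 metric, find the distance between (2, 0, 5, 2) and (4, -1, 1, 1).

(Σ|x_i - y_i|^4)^(1/4) = (|2 - 4|^4 + |0 - (-1)|^4 + |5 - 1|^4 + |2 - 1|^4)^(1/4)
= (2^4 + 1^4 + 4^4 + 1^4)^(1/4) = (16 + 1 + 256 + 1)^(1/4) = (274)^(1/4) ≈ 4.0685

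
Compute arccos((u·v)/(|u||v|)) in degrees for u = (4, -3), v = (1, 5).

With u = (4, -3), v = (1, 5):
u·v = 4·1 + (-3)·5 = 4 + (-15) = -11.
|u| = √(4² + (-3)²) = √25, |v| = √(1² + 5²) = √26, so |u||v| = √(25·26) = √650.
cos θ = (u·v)/(|u||v|) = -11/√650 ≈ -0.431455
θ = arccos(-0.431455) ≈ 115.56°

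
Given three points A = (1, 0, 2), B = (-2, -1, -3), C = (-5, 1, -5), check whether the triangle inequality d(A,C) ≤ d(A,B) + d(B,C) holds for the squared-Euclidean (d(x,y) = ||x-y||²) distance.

d(A,B) = 3² + 1² + 5² = 35, d(B,C) = 3² + 2² + 2² = 17, d(A,C) = 6² + 1² + 7² = 86.
d(A,C) = 86 > 35 + 17 = 52. Triangle inequality is VIOLATED. (Squared-Euclidean is not a metric — this is a counterexample.)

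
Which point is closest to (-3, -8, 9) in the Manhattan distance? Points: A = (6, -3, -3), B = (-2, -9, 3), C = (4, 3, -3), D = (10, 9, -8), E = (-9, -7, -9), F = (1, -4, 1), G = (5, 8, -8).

Distances: d(A) = 26, d(B) = 8, d(C) = 30, d(D) = 47, d(E) = 25, d(F) = 16, d(G) = 41. Nearest: B = (-2, -9, 3) with distance 8.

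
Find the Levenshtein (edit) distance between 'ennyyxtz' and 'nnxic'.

Let D[i][j] be the edit distance between the first i characters of 'ennyyxtz' and the first j characters of 'nnxic', with D[i][0] = i, D[0][j] = j, and D[i][j] = D[i-1][j-1] if the characters match, else 1 + min(D[i-1][j], D[i][j-1], D[i-1][j-1]). Filling the table (rows: prefixes of 'ennyyxtz', columns: prefixes of 'nnxic'):
     ε  n  n  x  i  c
  ε  0  1  2  3  4  5
  e  1  1  2  3  4  5
  n  2  1  1  2  3  4
  n  3  2  1  2  3  4
  y  4  3  2  2  3  4
  y  5  4  3  3  3  4
  x  6  5  4  3  4  4
  t  7  6  5  4  4  5
  z  8  7  6  5  5  5
The bottom-right entry gives D[8][5] = 5, so no sequence of fewer than 5 edits works. Backtracking through the table gives one optimal edit sequence (5 edits):
  ennyyxtz → nnyyxtz (del e @1)
  nnyyxtz → nnyxtz (del y @3)
  nnyxtz → nnxtz (del y @3)
  nnxtz → nnxiz (sub t→i @4)
  nnxiz → nnxic (sub z→c @5)
Edit distance = 5.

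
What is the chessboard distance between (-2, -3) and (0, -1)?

max(|x_i - y_i|) = max(|-2 - 0|, |-3 - (-1)|) = max(2, 2) = 2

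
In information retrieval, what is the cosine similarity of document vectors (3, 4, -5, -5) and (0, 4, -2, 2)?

With u = (3, 4, -5, -5), v = (0, 4, -2, 2):
u·v = 3·0 + 4·4 + (-5)·(-2) + (-5)·2 = 0 + 16 + 10 + (-10) = 16.
|u| = √(3² + 4² + (-5)² + (-5)²) = √75, |v| = √(0² + 4² + (-2)² + 2²) = √24, so |u||v| = √(75·24) = √1800.
cos θ = (u·v)/(|u||v|) = 16/√1800 ≈ 0.3771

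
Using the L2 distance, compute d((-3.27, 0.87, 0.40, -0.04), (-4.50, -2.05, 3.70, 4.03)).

(Σ|x_i - y_i|^2)^(1/2) = (|-3.27 - (-4.5)|^2 + |0.87 - (-2.05)|^2 + |0.4 - 3.7|^2 + |-0.04 - 4.03|^2)^(1/2)
= (1.23^2 + 2.92^2 + 3.3^2 + 4.07^2)^(1/2) = (1.5129 + 8.5264 + 10.89 + 16.5649)^(1/2) = (37.4942)^(1/2) ≈ 6.1233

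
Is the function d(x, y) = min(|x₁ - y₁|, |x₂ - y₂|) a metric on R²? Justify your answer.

No. d fails identity of indiscernibles: take x = (5, 0) and y = (5, 1). Then d(x,y) = min(|5 - 5|, |0 - 1|) = min(0, 1) = 0, yet x ≠ y.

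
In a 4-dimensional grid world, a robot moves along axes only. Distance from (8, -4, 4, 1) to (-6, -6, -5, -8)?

Σ|x_i - y_i| = |8 - (-6)| + |-4 - (-6)| + |4 - (-5)| + |1 - (-8)| = 14 + 2 + 9 + 9 = 34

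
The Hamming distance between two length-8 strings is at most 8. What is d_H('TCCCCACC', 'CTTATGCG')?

Differing positions: 1, 2, 3, 4, 5, 6, 8. Hamming distance = 7. The maximum possible Hamming distance for length-8 strings is 8, so d_H/8 = 7/8 = 0.875.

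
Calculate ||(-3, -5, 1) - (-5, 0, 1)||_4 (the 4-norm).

(Σ|x_i - y_i|^4)^(1/4) = (|-3 - (-5)|^4 + |-5 - 0|^4 + |1 - 1|^4)^(1/4)
= (2^4 + 5^4 + 0^4)^(1/4) = (16 + 625 + 0)^(1/4) = (641)^(1/4) ≈ 5.0317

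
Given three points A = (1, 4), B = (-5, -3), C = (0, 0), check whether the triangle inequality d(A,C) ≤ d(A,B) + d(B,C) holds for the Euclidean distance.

d(A,B) = √(6² + 7²) = √85 ≈ 9.2195, d(B,C) = √(5² + 3²) = √34 ≈ 5.831, d(A,C) = √(1² + 4²) = √17 ≈ 4.1231.
d(A,C) ≈ 4.1231 ≤ 9.2195 + 5.831 = 15.0505. Triangle inequality is satisfied.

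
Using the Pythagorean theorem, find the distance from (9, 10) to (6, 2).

√(Σ(x_i - y_i)²) = √((9 - 6)² + (10 - 2)²)
= √(3² + 8²) = √(9 + 64) = √73 ≈ 8.544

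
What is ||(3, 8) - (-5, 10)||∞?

max(|x_i - y_i|) = max(|3 - (-5)|, |8 - 10|) = max(8, 2) = 8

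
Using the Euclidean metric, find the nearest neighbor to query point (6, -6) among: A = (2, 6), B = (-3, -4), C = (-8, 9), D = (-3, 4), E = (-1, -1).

Distances: d(A) ≈ 12.6491, d(B) ≈ 9.2195, d(C) ≈ 20.5183, d(D) ≈ 13.4536, d(E) ≈ 8.6023. Nearest: E = (-1, -1) with distance 8.6023.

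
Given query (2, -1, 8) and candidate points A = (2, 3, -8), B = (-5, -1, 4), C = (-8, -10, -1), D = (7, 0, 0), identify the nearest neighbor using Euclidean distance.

Distances: d(A) ≈ 16.4924, d(B) ≈ 8.0623, d(C) ≈ 16.1864, d(D) ≈ 9.4868. Nearest: B = (-5, -1, 4) with distance 8.0623.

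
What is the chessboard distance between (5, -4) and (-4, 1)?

max(|x_i - y_i|) = max(|5 - (-4)|, |-4 - 1|) = max(9, 5) = 9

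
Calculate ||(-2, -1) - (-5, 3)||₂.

√(Σ(x_i - y_i)²) = √((-2 - (-5))² + (-1 - 3)²)
= √(3² + (-4)²) = √(9 + 16) = √25 = 5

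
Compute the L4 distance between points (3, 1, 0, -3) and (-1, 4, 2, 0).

(Σ|x_i - y_i|^4)^(1/4) = (|3 - (-1)|^4 + |1 - 4|^4 + |0 - 2|^4 + |-3 - 0|^4)^(1/4)
= (4^4 + 3^4 + 2^4 + 3^4)^(1/4) = (256 + 81 + 16 + 81)^(1/4) = (434)^(1/4) ≈ 4.5643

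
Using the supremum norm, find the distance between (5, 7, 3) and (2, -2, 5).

max(|x_i - y_i|) = max(|5 - 2|, |7 - (-2)|, |3 - 5|) = max(3, 9, 2) = 9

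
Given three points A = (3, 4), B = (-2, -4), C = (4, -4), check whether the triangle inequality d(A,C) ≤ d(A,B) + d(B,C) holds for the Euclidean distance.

d(A,B) = √(5² + 8²) = √89 ≈ 9.434, d(B,C) = √(6² + 0²) = √36 = 6, d(A,C) = √(1² + 8²) = √65 ≈ 8.0623.
d(A,C) ≈ 8.0623 ≤ 9.434 + 6 = 15.434. Triangle inequality is satisfied.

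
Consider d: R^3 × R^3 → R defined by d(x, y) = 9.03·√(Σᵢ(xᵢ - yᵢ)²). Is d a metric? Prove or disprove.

Yes. The L2 (Euclidean) norm induces a metric on R^3, and multiplying a metric by a positive constant 9.03 > 0 preserves all four axioms: non-negativity (9.03·||x-y|| ≥ 0), identity (9.03·||x-y|| = 0 ⟺ ||x-y|| = 0 ⟺ x = y), symmetry (||x-y|| = ||y-x||), and the triangle inequality (9.03·||x-z|| ≤ 9.03·||x-y|| + 9.03·||y-z||). So d is a metric.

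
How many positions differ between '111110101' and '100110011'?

Differing positions: 2, 3, 7, 8. Hamming distance = 4.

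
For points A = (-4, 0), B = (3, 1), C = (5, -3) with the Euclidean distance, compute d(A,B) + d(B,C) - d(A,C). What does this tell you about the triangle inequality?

d(A,B) = √(7² + 1²) = √50 ≈ 7.0711, d(B,C) = √(2² + 4²) = √20 ≈ 4.4721, d(A,C) = √(9² + 3²) = √90 ≈ 9.4868.
d(A,B) + d(B,C) - d(A,C) = 7.0711 + 4.4721 - 9.4868 = 11.5432 - 9.4868 = 2.0564 (to 4 decimal places). This is ≥ 0, so the triangle inequality holds for these points.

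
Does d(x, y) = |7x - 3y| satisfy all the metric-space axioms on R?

No. d fails symmetry: d(4, 7) = |7·4 - 3·7| = |7| = 7, but d(7, 4) = |7·7 - 3·4| = |37| = 37. Since 7 ≠ 37, d(x,y) ≠ d(y,x) in general.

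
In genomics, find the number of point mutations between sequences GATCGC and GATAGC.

Differing positions: 4. Hamming distance = 1.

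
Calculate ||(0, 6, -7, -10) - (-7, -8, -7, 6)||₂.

√(Σ(x_i - y_i)²) = √((0 - (-7))² + (6 - (-8))² + (-7 - (-7))² + (-10 - 6)²)
= √(7² + 14² + 0² + (-16)²) = √(49 + 196 + 0 + 256) = √501 ≈ 22.383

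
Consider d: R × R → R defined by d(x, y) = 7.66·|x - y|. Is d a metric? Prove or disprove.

Yes. Since |x - y| is a metric on R and 7.66 > 0, the positive scalar multiple 7.66·|x - y| is also a metric: scaling by a positive constant preserves non-negativity, identity (d=0 ⟺ |x-y|=0 ⟺ x=y), symmetry, and the triangle inequality.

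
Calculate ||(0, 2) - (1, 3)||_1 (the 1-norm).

Σ|x_i - y_i| = |0 - 1| + |2 - 3| = 1 + 1 = 2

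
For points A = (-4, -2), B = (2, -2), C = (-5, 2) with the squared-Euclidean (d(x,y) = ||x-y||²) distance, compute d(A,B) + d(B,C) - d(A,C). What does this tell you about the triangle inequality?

d(A,B) = 6² + 0² = 36, d(B,C) = 7² + 4² = 65, d(A,C) = 1² + 4² = 17.
d(A,B) + d(B,C) - d(A,C) = 36 + 65 - 17 = 101 - 17 = 84. This is ≥ 0, so the triangle inequality holds for these points.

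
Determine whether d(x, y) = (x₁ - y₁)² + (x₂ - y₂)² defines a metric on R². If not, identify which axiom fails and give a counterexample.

No. The squared Euclidean distance fails the triangle inequality. Counterexample: x = (0, 0), y = (5, 5), z = (10, 10). d(x,z) = 10² + 10² = 200, but d(x,y) + d(y,z) = (5² + 5²) + (5² + 5²) = 50 + 50 = 100. Since 200 > 100, the triangle inequality is violated. (Note: √d, the ordinary Euclidean distance, IS a metric.)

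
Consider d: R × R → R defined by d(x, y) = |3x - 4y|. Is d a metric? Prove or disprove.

No. d fails symmetry: d(5, 2) = |3·5 - 4·2| = |7| = 7, but d(2, 5) = |3·2 - 4·5| = |-14| = 14. Since 7 ≠ 14, d(x,y) ≠ d(y,x) in general.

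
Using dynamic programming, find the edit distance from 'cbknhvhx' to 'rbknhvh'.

Let D[i][j] be the edit distance between the first i characters of 'cbknhvhx' and the first j characters of 'rbknhvh', with D[i][0] = i, D[0][j] = j, and D[i][j] = D[i-1][j-1] if the characters match, else 1 + min(D[i-1][j], D[i][j-1], D[i-1][j-1]). Filling the table (rows: prefixes of 'cbknhvhx', columns: prefixes of 'rbknhvh'):
     ε  r  b  k  n  h  v  h
  ε  0  1  2  3  4  5  6  7
  c  1  1  2  3  4  5  6  7
  b  2  2  1  2  3  4  5  6
  k  3  3  2  1  2  3  4  5
  n  4  4  3  2  1  2  3  4
  h  5  5  4  3  2  1  2  3
  v  6  6  5  4  3  2  1  2
  h  7  7  6  5  4  3  2  1
  x  8  8  7  6  5  4  3  2
The bottom-right entry gives D[8][7] = 2, so no sequence of fewer than 2 edits works. Backtracking through the table gives one optimal edit sequence (2 edits):
  cbknhvhx → rbknhvhx (sub c→r @1)
  rbknhvhx → rbknhvh (del x @8)
Edit distance = 2.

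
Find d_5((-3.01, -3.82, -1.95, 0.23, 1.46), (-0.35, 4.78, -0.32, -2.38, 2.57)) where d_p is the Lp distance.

(Σ|x_i - y_i|^5)^(1/5) = (|-3.01 - (-0.35)|^5 + |-3.82 - 4.78|^5 + |-1.95 - (-0.32)|^5 + |0.23 - (-2.38)|^5 + |1.46 - 2.57|^5)^(1/5)
= (2.66^5 + 8.6^5 + 1.63^5 + 2.61^5 + 1.11^5)^(1/5) ≈ (133.1705 + 47042.7018 + 11.5064 + 121.1163 + 1.6851)^(1/5) = (47310.1801)^(1/5) ≈ 8.6098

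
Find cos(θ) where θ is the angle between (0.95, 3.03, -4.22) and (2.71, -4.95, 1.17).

With u = (0.95, 3.03, -4.22), v = (2.71, -4.95, 1.17):
u·v = 0.95·2.71 + 3.03·(-4.95) + (-4.22)·1.17 = 2.5745 + (-14.9985) + (-4.9374) = -17.3614.
|u| = √(0.95² + 3.03² + (-4.22)²) = √(0.9025 + 9.1809 + 17.8084) = √27.8918, |v| = √(2.71² + (-4.95)² + 1.17²) = √(7.3441 + 24.5025 + 1.3689) = √33.2155.
cos θ = (u·v)/(|u||v|) = -17.3614/(√27.8918·√33.2155) ≈ -0.5704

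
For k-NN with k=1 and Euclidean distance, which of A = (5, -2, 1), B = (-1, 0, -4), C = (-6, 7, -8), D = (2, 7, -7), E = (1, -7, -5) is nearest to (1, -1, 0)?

Distances: d(A) ≈ 4.2426, d(B) ≈ 4.5826, d(C) ≈ 13.3041, d(D) ≈ 10.6771, d(E) ≈ 7.8102. Nearest: A = (5, -2, 1) with distance 4.2426.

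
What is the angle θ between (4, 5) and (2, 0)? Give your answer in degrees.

With u = (4, 5), v = (2, 0):
u·v = 4·2 + 5·0 = 8 + 0 = 8.
|u| = √(4² + 5²) = √41, |v| = √(2² + 0²) = √4, so |u||v| = √(41·4) = √164.
cos θ = (u·v)/(|u||v|) = 8/√164 ≈ 0.624695
θ = arccos(0.624695) ≈ 51.34°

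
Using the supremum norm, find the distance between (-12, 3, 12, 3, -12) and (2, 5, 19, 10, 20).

max(|x_i - y_i|) = max(|-12 - 2|, |3 - 5|, |12 - 19|, |3 - 10|, |-12 - 20|) = max(14, 2, 7, 7, 32) = 32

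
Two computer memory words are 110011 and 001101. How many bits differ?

Differing positions: 1, 2, 3, 4, 5. Hamming distance = 5.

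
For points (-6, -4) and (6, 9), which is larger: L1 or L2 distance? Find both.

L1 = |-6 - 6| + |-4 - 9| = 12 + 13 = 25
L2 = √(12² + 13²) = √313 ≈ 17.6918
L1 ≥ L2 always (equality iff movement is along one axis); L1 > L2 here.
Ratio L1/L2 = 25/√313 ≈ 1.4131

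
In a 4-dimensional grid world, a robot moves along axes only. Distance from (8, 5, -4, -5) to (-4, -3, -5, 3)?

Σ|x_i - y_i| = |8 - (-4)| + |5 - (-3)| + |-4 - (-5)| + |-5 - 3| = 12 + 8 + 1 + 8 = 29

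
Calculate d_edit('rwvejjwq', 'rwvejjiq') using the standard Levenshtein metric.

Let D[i][j] be the edit distance between the first i characters of 'rwvejjwq' and the first j characters of 'rwvejjiq', with D[i][0] = i, D[0][j] = j, and D[i][j] = D[i-1][j-1] if the characters match, else 1 + min(D[i-1][j], D[i][j-1], D[i-1][j-1]). Filling the table (rows: prefixes of 'rwvejjwq', columns: prefixes of 'rwvejjiq'):
     ε  r  w  v  e  j  j  i  q
  ε  0  1  2  3  4  5  6  7  8
  r  1  0  1  2  3  4  5  6  7
  w  2  1  0  1  2  3  4  5  6
  v  3  2  1  0  1  2  3  4  5
  e  4  3  2  1  0  1  2  3  4
  j  5  4  3  2  1  0  1  2  3
  j  6  5  4  3  2  1  0  1  2
  w  7  6  5  4  3  2  1  1  2
  q  8  7  6  5  4  3  2  2  1
The bottom-right entry gives D[8][8] = 1, so no sequence of fewer than 1 edit works. Backtracking through the table gives one optimal edit sequence (1 edit):
  rwvejjwq → rwvejjiq (sub w→i @7)
Edit distance = 1.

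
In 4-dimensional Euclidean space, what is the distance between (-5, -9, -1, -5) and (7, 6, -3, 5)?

√(Σ(x_i - y_i)²) = √((-5 - 7)² + (-9 - 6)² + (-1 - (-3))² + (-5 - 5)²)
= √((-12)² + (-15)² + 2² + (-10)²) = √(144 + 225 + 4 + 100) = √473 ≈ 21.7486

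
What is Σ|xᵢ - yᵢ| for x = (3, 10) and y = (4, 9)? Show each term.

Σ|x_i - y_i| = |3 - 4| + |10 - 9| = 1 + 1 = 2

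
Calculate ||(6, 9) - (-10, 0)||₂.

√(Σ(x_i - y_i)²) = √((6 - (-10))² + (9 - 0)²)
= √(16² + 9²) = √(256 + 81) = √337 ≈ 18.3576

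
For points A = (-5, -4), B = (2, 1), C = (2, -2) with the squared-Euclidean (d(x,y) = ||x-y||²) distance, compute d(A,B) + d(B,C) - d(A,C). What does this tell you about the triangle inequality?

d(A,B) = 7² + 5² = 74, d(B,C) = 0² + 3² = 9, d(A,C) = 7² + 2² = 53.
d(A,B) + d(B,C) - d(A,C) = 74 + 9 - 53 = 83 - 53 = 30. This is ≥ 0, so the triangle inequality holds for these points.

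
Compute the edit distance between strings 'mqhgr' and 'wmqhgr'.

Let D[i][j] be the edit distance between the first i characters of 'mqhgr' and the first j characters of 'wmqhgr', with D[i][0] = i, D[0][j] = j, and D[i][j] = D[i-1][j-1] if the characters match, else 1 + min(D[i-1][j], D[i][j-1], D[i-1][j-1]). Filling the table (rows: prefixes of 'mqhgr', columns: prefixes of 'wmqhgr'):
     ε  w  m  q  h  g  r
  ε  0  1  2  3  4  5  6
  m  1  1  1  2  3  4  5
  q  2  2  2  1  2  3  4
  h  3  3  3  2  1  2  3
  g  4  4  4  3  2  1  2
  r  5  5  5  4  3  2  1
The bottom-right entry gives D[5][6] = 1, so no sequence of fewer than 1 edit works. Backtracking through the table gives one optimal edit sequence (1 edit):
  mqhgr → wmqhgr (ins w @1)
Edit distance = 1.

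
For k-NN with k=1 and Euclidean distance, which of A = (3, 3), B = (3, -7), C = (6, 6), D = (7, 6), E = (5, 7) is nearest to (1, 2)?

Distances: d(A) ≈ 2.2361, d(B) ≈ 9.2195, d(C) ≈ 6.4031, d(D) ≈ 7.2111, d(E) ≈ 6.4031. Nearest: A = (3, 3) with distance 2.2361.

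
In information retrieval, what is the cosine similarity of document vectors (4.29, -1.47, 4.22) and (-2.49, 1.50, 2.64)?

With u = (4.29, -1.47, 4.22), v = (-2.49, 1.50, 2.64):
u·v = 4.29·(-2.49) + (-1.47)·1.5 + 4.22·2.64 = (-10.6821) + (-2.205) + 11.1408 = -1.7463.
|u| = √(4.29² + (-1.47)² + 4.22²) = √(18.4041 + 2.1609 + 17.8084) = √38.3734, |v| = √((-2.49)² + 1.5² + 2.64²) = √(6.2001 + 2.25 + 6.9696) = √15.4197.
cos θ = (u·v)/(|u||v|) = -1.7463/(√38.3734·√15.4197) ≈ -0.0718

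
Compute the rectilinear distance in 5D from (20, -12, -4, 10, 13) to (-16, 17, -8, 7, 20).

Σ|x_i - y_i| = |20 - (-16)| + |-12 - 17| + |-4 - (-8)| + |10 - 7| + |13 - 20| = 36 + 29 + 4 + 3 + 7 = 79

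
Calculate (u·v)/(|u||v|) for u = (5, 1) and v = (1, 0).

With u = (5, 1), v = (1, 0):
u·v = 5·1 + 1·0 = 5 + 0 = 5.
|u| = √(5² + 1²) = √26, |v| = √(1² + 0²) = √1, so |u||v| = √(26·1) = √26.
cos θ = (u·v)/(|u||v|) = 5/√26 ≈ 0.9806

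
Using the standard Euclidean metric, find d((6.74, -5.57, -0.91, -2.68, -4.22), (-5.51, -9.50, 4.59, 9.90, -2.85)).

√(Σ(x_i - y_i)²) = √((6.74 - (-5.51))² + (-5.57 - (-9.5))² + (-0.91 - 4.59)² + (-2.68 - 9.9)² + (-4.22 - (-2.85))²)
= √(12.25² + 3.93² + (-5.5)² + (-12.58)² + (-1.37)²) = √(150.0625 + 15.4449 + 30.25 + 158.2564 + 1.8769) = √355.8907 ≈ 18.8651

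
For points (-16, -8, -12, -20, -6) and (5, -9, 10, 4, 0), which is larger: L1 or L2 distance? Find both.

L1 = |-16 - 5| + |-8 - (-9)| + |-12 - 10| + |-20 - 4| + |-6 - 0| = 21 + 1 + 22 + 24 + 6 = 74
L2 = √(21² + 1² + 22² + 24² + 6²) = √1538 ≈ 39.2173
L1 ≥ L2 always (equality iff movement is along one axis); L1 > L2 here.
Ratio L1/L2 = 74/√1538 ≈ 1.8869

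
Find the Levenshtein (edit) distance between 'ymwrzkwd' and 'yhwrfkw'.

Let D[i][j] be the edit distance between the first i characters of 'ymwrzkwd' and the first j characters of 'yhwrfkw', with D[i][0] = i, D[0][j] = j, and D[i][j] = D[i-1][j-1] if the characters match, else 1 + min(D[i-1][j], D[i][j-1], D[i-1][j-1]). Filling the table (rows: prefixes of 'ymwrzkwd', columns: prefixes of 'yhwrfkw'):
     ε  y  h  w  r  f  k  w
  ε  0  1  2  3  4  5  6  7
  y  1  0  1  2  3  4  5  6
  m  2  1  1  2  3  4  5  6
  w  3  2  2  1  2  3  4  5
  r  4  3  3  2  1  2  3  4
  z  5  4  4  3  2  2  3  4
  k  6  5  5  4  3  3  2  3
  w  7  6  6  5  4  4  3  2
  d  8  7  7  6  5  5  4  3
The bottom-right entry gives D[8][7] = 3, so no sequence of fewer than 3 edits works. Backtracking through the table gives one optimal edit sequence (3 edits):
  ymwrzkwd → yhwrzkwd (sub m→h @2)
  yhwrzkwd → yhwrfkwd (sub z→f @5)
  yhwrfkwd → yhwrfkw (del d @8)
Edit distance = 3.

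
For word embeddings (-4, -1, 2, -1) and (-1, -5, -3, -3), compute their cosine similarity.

With u = (-4, -1, 2, -1), v = (-1, -5, -3, -3):
u·v = (-4)·(-1) + (-1)·(-5) + 2·(-3) + (-1)·(-3) = 4 + 5 + (-6) + 3 = 6.
|u| = √((-4)² + (-1)² + 2² + (-1)²) = √22, |v| = √((-1)² + (-5)² + (-3)² + (-3)²) = √44, so |u||v| = √(22·44) = √968.
cos θ = (u·v)/(|u||v|) = 6/√968 ≈ 0.1928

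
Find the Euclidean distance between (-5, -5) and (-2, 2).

√(Σ(x_i - y_i)²) = √((-5 - (-2))² + (-5 - 2)²)
= √((-3)² + (-7)²) = √(9 + 49) = √58 ≈ 7.6158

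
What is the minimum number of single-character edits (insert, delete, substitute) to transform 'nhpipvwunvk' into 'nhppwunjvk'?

Let D[i][j] be the edit distance between the first i characters of 'nhpipvwunvk' and the first j characters of 'nhppwunjvk', with D[i][0] = i, D[0][j] = j, and D[i][j] = D[i-1][j-1] if the characters match, else 1 + min(D[i-1][j], D[i][j-1], D[i-1][j-1]). Filling the table (rows: prefixes of 'nhpipvwunvk', columns: prefixes of 'nhppwunjvk'):
     ε  n  h  p  p  w  u  n  j  v  k
  ε  0  1  2  3  4  5  6  7  8  9 10
  n  1  0  1  2  3  4  5  6  7  8  9
  h  2  1  0  1  2  3  4  5  6  7  8
  p  3  2  1  0  1  2  3  4  5  6  7
  i  4  3  2  1  1  2  3  4  5  6  7
  p  5  4  3  2  1  2  3  4  5  6  7
  v  6  5  4  3  2  2  3  4  5  5  6
  w  7  6  5  4  3  2  3  4  5  6  6
  u  8  7  6  5  4  3  2  3  4  5  6
  n  9  8  7  6  5  4  3  2  3  4  5
  v 10  9  8  7  6  5  4  3  3  3  4
  k 11 10  9  8  7  6  5  4  4  4  3
The bottom-right entry gives D[11][10] = 3, so no sequence of fewer than 3 edits works. Backtracking through the table gives one optimal edit sequence (3 edits):
  nhpipvwunvk → nhppvwunvk (del i @4)
  nhppvwunvk → nhppwunvk (del v @5)
  nhppwunvk → nhppwunjvk (ins j @8)
Edit distance = 3.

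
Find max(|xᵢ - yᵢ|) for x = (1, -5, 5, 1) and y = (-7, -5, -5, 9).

max(|x_i - y_i|) = max(|1 - (-7)|, |-5 - (-5)|, |5 - (-5)|, |1 - 9|) = max(8, 0, 10, 8) = 10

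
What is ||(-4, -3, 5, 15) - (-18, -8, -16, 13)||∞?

max(|x_i - y_i|) = max(|-4 - (-18)|, |-3 - (-8)|, |5 - (-16)|, |15 - 13|) = max(14, 5, 21, 2) = 21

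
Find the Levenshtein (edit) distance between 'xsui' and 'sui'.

Let D[i][j] be the edit distance between the first i characters of 'xsui' and the first j characters of 'sui', with D[i][0] = i, D[0][j] = j, and D[i][j] = D[i-1][j-1] if the characters match, else 1 + min(D[i-1][j], D[i][j-1], D[i-1][j-1]). Filling the table (rows: prefixes of 'xsui', columns: prefixes of 'sui'):
     ε  s  u  i
  ε  0  1  2  3
  x  1  1  2  3
  s  2  1  2  3
  u  3  2  1  2
  i  4  3  2  1
The bottom-right entry gives D[4][3] = 1, so no sequence of fewer than 1 edit works. Backtracking through the table gives one optimal edit sequence (1 edit):
  xsui → sui (del x @1)
Edit distance = 1.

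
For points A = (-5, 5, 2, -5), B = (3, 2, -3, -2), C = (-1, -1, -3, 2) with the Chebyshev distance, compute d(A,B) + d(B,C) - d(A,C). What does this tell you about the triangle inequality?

d(A,B) = max(8, 3, 5, 3) = 8, d(B,C) = max(4, 3, 0, 4) = 4, d(A,C) = max(4, 6, 5, 7) = 7.
d(A,B) + d(B,C) - d(A,C) = 8 + 4 - 7 = 12 - 7 = 5. This is ≥ 0, so the triangle inequality holds for these points.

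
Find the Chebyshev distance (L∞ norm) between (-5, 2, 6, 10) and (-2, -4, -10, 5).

max(|x_i - y_i|) = max(|-5 - (-2)|, |2 - (-4)|, |6 - (-10)|, |10 - 5|) = max(3, 6, 16, 5) = 16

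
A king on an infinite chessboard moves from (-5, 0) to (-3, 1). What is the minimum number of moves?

max(|x_i - y_i|) = max(|-5 - (-3)|, |0 - 1|) = max(2, 1) = 2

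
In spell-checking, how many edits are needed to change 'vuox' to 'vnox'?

Let D[i][j] be the edit distance between the first i characters of 'vuox' and the first j characters of 'vnox', with D[i][0] = i, D[0][j] = j, and D[i][j] = D[i-1][j-1] if the characters match, else 1 + min(D[i-1][j], D[i][j-1], D[i-1][j-1]). Filling the table (rows: prefixes of 'vuox', columns: prefixes of 'vnox'):
     ε  v  n  o  x
  ε  0  1  2  3  4
  v  1  0  1  2  3
  u  2  1  1  2  3
  o  3  2  2  1  2
  x  4  3  3  2  1
The bottom-right entry gives D[4][4] = 1, so no sequence of fewer than 1 edit works. Backtracking through the table gives one optimal edit sequence (1 edit):
  vuox → vnox (sub u→n @2)
Edit distance = 1.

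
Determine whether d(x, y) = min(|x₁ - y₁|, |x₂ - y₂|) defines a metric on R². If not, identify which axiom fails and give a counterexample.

No. d fails identity of indiscernibles: take x = (1, 0) and y = (1, 2). Then d(x,y) = min(|1 - 1|, |0 - 2|) = min(0, 2) = 0, yet x ≠ y.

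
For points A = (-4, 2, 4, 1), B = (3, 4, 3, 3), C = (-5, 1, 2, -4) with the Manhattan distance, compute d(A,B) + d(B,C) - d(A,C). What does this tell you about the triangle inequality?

d(A,B) = 7 + 2 + 1 + 2 = 12, d(B,C) = 8 + 3 + 1 + 7 = 19, d(A,C) = 1 + 1 + 2 + 5 = 9.
d(A,B) + d(B,C) - d(A,C) = 12 + 19 - 9 = 31 - 9 = 22. This is ≥ 0, so the triangle inequality holds for these points.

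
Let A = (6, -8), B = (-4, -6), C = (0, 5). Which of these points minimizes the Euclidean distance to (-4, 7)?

Distances: d(A) ≈ 18.0278, d(B) = 13, d(C) ≈ 4.4721. Nearest: C = (0, 5) with distance 4.4721.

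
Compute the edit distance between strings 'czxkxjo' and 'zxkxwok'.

Let D[i][j] be the edit distance between the first i characters of 'czxkxjo' and the first j characters of 'zxkxwok', with D[i][0] = i, D[0][j] = j, and D[i][j] = D[i-1][j-1] if the characters match, else 1 + min(D[i-1][j], D[i][j-1], D[i-1][j-1]). Filling the table (rows: prefixes of 'czxkxjo', columns: prefixes of 'zxkxwok'):
     ε  z  x  k  x  w  o  k
  ε  0  1  2  3  4  5  6  7
  c  1  1  2  3  4  5  6  7
  z  2  1  2  3  4  5  6  7
  x  3  2  1  2  3  4  5  6
  k  4  3  2  1  2  3  4  5
  x  5  4  3  2  1  2  3  4
  j  6  5  4  3  2  2  3  4
  o  7  6  5  4  3  3  2  3
The bottom-right entry gives D[7][7] = 3, so no sequence of fewer than 3 edits works. Backtracking through the table gives one optimal edit sequence (3 edits):
  czxkxjo → zxkxjo (del c @1)
  zxkxjo → zxkxwo (sub j→w @5)
  zxkxwo → zxkxwok (ins k @7)
Edit distance = 3.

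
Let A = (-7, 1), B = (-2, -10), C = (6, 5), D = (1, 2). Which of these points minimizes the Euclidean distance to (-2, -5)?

Distances: d(A) ≈ 7.8102, d(B) = 5, d(C) ≈ 12.8062, d(D) ≈ 7.6158. Nearest: B = (-2, -10) with distance 5.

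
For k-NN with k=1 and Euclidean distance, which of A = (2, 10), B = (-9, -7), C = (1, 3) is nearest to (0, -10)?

Distances: d(A) ≈ 20.0998, d(B) ≈ 9.4868, d(C) ≈ 13.0384. Nearest: B = (-9, -7) with distance 9.4868.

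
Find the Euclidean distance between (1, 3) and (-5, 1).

√(Σ(x_i - y_i)²) = √((1 - (-5))² + (3 - 1)²)
= √(6² + 2²) = √(36 + 4) = √40 ≈ 6.3246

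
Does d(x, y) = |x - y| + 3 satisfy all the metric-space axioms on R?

No. d fails identity of indiscernibles (specifically d(x,x) = 0): d(4, 4) = |4 - 4| + 3 = 0 + 3 = 3 ≠ 0.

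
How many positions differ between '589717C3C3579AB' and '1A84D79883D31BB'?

Differing positions: 1, 2, 3, 4, 5, 7, 8, 9, 11, 12, 13, 14. Hamming distance = 12.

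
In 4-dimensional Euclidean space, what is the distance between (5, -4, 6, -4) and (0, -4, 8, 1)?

√(Σ(x_i - y_i)²) = √((5 - 0)² + (-4 - (-4))² + (6 - 8)² + (-4 - 1)²)
= √(5² + 0² + (-2)² + (-5)²) = √(25 + 0 + 4 + 25) = √54 ≈ 7.3485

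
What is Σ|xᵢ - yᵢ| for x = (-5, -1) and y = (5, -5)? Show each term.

Σ|x_i - y_i| = |-5 - 5| + |-1 - (-5)| = 10 + 4 = 14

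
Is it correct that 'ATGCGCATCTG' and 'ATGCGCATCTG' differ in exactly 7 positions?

Differing positions: none. Hamming distance = 0, so the claim that d_H = 7 is false.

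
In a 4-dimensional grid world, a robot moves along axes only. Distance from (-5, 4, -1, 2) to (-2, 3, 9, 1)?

Σ|x_i - y_i| = |-5 - (-2)| + |4 - 3| + |-1 - 9| + |2 - 1| = 3 + 1 + 10 + 1 = 15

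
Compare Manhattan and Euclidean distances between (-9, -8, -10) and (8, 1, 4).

L1 = |-9 - 8| + |-8 - 1| + |-10 - 4| = 17 + 9 + 14 = 40
L2 = √(17² + 9² + 14²) = √566 ≈ 23.7908
L1 ≥ L2 always (equality iff movement is along one axis); L1 > L2 here.
Ratio L1/L2 = 40/√566 ≈ 1.6813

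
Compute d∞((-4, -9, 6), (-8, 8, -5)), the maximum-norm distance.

max(|x_i - y_i|) = max(|-4 - (-8)|, |-9 - 8|, |6 - (-5)|) = max(4, 17, 11) = 17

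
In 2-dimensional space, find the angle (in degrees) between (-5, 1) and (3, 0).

With u = (-5, 1), v = (3, 0):
u·v = (-5)·3 + 1·0 = (-15) + 0 = -15.
|u| = √((-5)² + 1²) = √26, |v| = √(3² + 0²) = √9, so |u||v| = √(26·9) = √234.
cos θ = (u·v)/(|u||v|) = -15/√234 ≈ -0.980581
θ = arccos(-0.980581) ≈ 168.69°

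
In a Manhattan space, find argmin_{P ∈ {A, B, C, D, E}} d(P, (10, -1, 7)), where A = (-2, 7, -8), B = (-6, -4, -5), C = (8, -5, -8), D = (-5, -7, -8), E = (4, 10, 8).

Distances: d(A) = 35, d(B) = 31, d(C) = 21, d(D) = 36, d(E) = 18. Nearest: E = (4, 10, 8) with distance 18.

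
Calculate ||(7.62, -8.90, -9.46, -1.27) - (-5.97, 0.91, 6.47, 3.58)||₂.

√(Σ(x_i - y_i)²) = √((7.62 - (-5.97))² + (-8.9 - 0.91)² + (-9.46 - 6.47)² + (-1.27 - 3.58)²)
= √(13.59² + (-9.81)² + (-15.93)² + (-4.85)²) = √(184.6881 + 96.2361 + 253.7649 + 23.5225) = √558.2116 ≈ 23.6265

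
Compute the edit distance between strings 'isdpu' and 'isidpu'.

Let D[i][j] be the edit distance between the first i characters of 'isdpu' and the first j characters of 'isidpu', with D[i][0] = i, D[0][j] = j, and D[i][j] = D[i-1][j-1] if the characters match, else 1 + min(D[i-1][j], D[i][j-1], D[i-1][j-1]). Filling the table (rows: prefixes of 'isdpu', columns: prefixes of 'isidpu'):
     ε  i  s  i  d  p  u
  ε  0  1  2  3  4  5  6
  i  1  0  1  2  3  4  5
  s  2  1  0  1  2  3  4
  d  3  2  1  1  1  2  3
  p  4  3  2  2  2  1  2
  u  5  4  3  3  3  2  1
The bottom-right entry gives D[5][6] = 1, so no sequence of fewer than 1 edit works. Backtracking through the table gives one optimal edit sequence (1 edit):
  isdpu → isidpu (ins i @3)
Edit distance = 1.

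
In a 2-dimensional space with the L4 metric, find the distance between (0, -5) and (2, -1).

(Σ|x_i - y_i|^4)^(1/4) = (|0 - 2|^4 + |-5 - (-1)|^4)^(1/4)
= (2^4 + 4^4)^(1/4) = (16 + 256)^(1/4) = (272)^(1/4) ≈ 4.0611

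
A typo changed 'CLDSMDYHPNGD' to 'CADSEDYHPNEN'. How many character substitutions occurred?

Differing positions: 2, 5, 11, 12. Hamming distance = 4.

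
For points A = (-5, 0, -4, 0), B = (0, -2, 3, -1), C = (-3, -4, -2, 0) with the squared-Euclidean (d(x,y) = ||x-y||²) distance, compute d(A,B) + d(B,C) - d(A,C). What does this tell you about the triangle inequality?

d(A,B) = 5² + 2² + 7² + 1² = 79, d(B,C) = 3² + 2² + 5² + 1² = 39, d(A,C) = 2² + 4² + 2² + 0² = 24.
d(A,B) + d(B,C) - d(A,C) = 79 + 39 - 24 = 118 - 24 = 94. This is ≥ 0, so the triangle inequality holds for these points.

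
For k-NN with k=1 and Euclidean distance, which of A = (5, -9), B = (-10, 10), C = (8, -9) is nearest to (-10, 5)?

Distances: d(A) ≈ 20.5183, d(B) = 5, d(C) ≈ 22.8035. Nearest: B = (-10, 10) with distance 5.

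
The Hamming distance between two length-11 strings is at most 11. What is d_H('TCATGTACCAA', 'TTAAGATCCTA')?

Differing positions: 2, 4, 6, 7, 10. Hamming distance = 5. The maximum possible Hamming distance for length-11 strings is 11, so d_H/11 = 5/11 ≈ 0.4545.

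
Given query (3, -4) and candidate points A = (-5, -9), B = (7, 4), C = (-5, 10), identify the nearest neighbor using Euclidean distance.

Distances: d(A) ≈ 9.434, d(B) ≈ 8.9443, d(C) ≈ 16.1245. Nearest: B = (7, 4) with distance 8.9443.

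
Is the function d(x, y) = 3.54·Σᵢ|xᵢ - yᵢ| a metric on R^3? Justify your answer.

Yes. The L1 (Manhattan) norm induces a metric on R^3, and multiplying a metric by a positive constant 3.54 > 0 preserves all four axioms: non-negativity (3.54·||x-y|| ≥ 0), identity (3.54·||x-y|| = 0 ⟺ ||x-y|| = 0 ⟺ x = y), symmetry (||x-y|| = ||y-x||), and the triangle inequality (3.54·||x-z|| ≤ 3.54·||x-y|| + 3.54·||y-z||). So d is a metric.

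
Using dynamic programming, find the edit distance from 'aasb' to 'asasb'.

Let D[i][j] be the edit distance between the first i characters of 'aasb' and the first j characters of 'asasb', with D[i][0] = i, D[0][j] = j, and D[i][j] = D[i-1][j-1] if the characters match, else 1 + min(D[i-1][j], D[i][j-1], D[i-1][j-1]). Filling the table (rows: prefixes of 'aasb', columns: prefixes of 'asasb'):
     ε  a  s  a  s  b
  ε  0  1  2  3  4  5
  a  1  0  1  2  3  4
  a  2  1  1  1  2  3
  s  3  2  1  2  1  2
  b  4  3  2  2  2  1
The bottom-right entry gives D[4][5] = 1, so no sequence of fewer than 1 edit works. Backtracking through the table gives one optimal edit sequence (1 edit):
  aasb → asasb (ins s @2)
Edit distance = 1.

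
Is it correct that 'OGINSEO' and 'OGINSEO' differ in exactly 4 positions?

Differing positions: none. Hamming distance = 0, so the claim that d_H = 4 is false.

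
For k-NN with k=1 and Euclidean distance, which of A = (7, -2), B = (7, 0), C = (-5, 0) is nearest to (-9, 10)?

Distances: d(A) = 20, d(B) ≈ 18.868, d(C) ≈ 10.7703. Nearest: C = (-5, 0) with distance 10.7703.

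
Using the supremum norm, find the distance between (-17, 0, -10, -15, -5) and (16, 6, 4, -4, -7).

max(|x_i - y_i|) = max(|-17 - 16|, |0 - 6|, |-10 - 4|, |-15 - (-4)|, |-5 - (-7)|) = max(33, 6, 14, 11, 2) = 33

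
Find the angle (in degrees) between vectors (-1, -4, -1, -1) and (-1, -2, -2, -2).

With u = (-1, -4, -1, -1), v = (-1, -2, -2, -2):
u·v = (-1)·(-1) + (-4)·(-2) + (-1)·(-2) + (-1)·(-2) = 1 + 8 + 2 + 2 = 13.
|u| = √((-1)² + (-4)² + (-1)² + (-1)²) = √19, |v| = √((-1)² + (-2)² + (-2)² + (-2)²) = √13, so |u||v| = √(19·13) = √247.
cos θ = (u·v)/(|u||v|) = 13/√247 ≈ 0.82717
θ = arccos(0.82717) ≈ 34.19°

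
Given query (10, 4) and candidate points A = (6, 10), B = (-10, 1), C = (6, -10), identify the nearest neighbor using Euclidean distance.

Distances: d(A) ≈ 7.2111, d(B) ≈ 20.2237, d(C) ≈ 14.5602. Nearest: A = (6, 10) with distance 7.2111.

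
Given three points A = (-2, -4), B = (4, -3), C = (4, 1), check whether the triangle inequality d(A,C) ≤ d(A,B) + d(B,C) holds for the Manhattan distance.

d(A,B) = 6 + 1 = 7, d(B,C) = 0 + 4 = 4, d(A,C) = 6 + 5 = 11.
d(A,C) = 11 ≤ 7 + 4 = 11. Triangle inequality is satisfied.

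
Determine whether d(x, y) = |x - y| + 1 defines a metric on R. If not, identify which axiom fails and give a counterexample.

No. d fails identity of indiscernibles (specifically d(x,x) = 0): d(5, 5) = |5 - 5| + 1 = 0 + 1 = 1 ≠ 0.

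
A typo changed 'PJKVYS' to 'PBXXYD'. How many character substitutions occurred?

Differing positions: 2, 3, 4, 6. Hamming distance = 4.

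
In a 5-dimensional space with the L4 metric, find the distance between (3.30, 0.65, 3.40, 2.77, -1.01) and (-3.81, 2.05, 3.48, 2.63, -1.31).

(Σ|x_i - y_i|^4)^(1/4) = (|3.3 - (-3.81)|^4 + |0.65 - 2.05|^4 + |3.4 - 3.48|^4 + |2.77 - 2.63|^4 + |-1.01 - (-1.31)|^4)^(1/4)
= (7.11^4 + 1.4^4 + 0.08^4 + 0.14^4 + 0.3^4)^(1/4) ≈ (2555.5148 + 3.8416 + 0 + 0.0004 + 0.0081)^(1/4) = (2559.3649)^(1/4) ≈ 7.1127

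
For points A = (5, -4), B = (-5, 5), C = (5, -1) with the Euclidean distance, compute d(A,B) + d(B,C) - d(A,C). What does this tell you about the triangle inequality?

d(A,B) = √(10² + 9²) = √181 ≈ 13.4536, d(B,C) = √(10² + 6²) = √136 ≈ 11.6619, d(A,C) = √(0² + 3²) = √9 = 3.
d(A,B) + d(B,C) - d(A,C) = 13.4536 + 11.6619 - 3 = 25.1155 - 3 = 22.1155 (to 4 decimal places). This is ≥ 0, so the triangle inequality holds for these points.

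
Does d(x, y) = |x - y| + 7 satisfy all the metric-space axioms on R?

No. d fails identity of indiscernibles (specifically d(x,x) = 0): d(-6, -6) = |-6 - (-6)| + 7 = 0 + 7 = 7 ≠ 0.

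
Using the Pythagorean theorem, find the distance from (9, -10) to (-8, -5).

√(Σ(x_i - y_i)²) = √((9 - (-8))² + (-10 - (-5))²)
= √(17² + (-5)²) = √(289 + 25) = √314 ≈ 17.72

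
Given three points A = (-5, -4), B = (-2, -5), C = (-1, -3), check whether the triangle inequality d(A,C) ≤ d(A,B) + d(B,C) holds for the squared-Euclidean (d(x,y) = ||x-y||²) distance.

d(A,B) = 3² + 1² = 10, d(B,C) = 1² + 2² = 5, d(A,C) = 4² + 1² = 17.
d(A,C) = 17 > 10 + 5 = 15. Triangle inequality is VIOLATED. (Squared-Euclidean is not a metric — this is a counterexample.)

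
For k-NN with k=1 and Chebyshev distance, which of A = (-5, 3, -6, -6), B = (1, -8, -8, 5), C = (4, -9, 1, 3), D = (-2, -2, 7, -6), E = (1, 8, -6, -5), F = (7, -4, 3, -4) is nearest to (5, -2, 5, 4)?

Distances: d(A) = 11, d(B) = 13, d(C) = 7, d(D) = 10, d(E) = 11, d(F) = 8. Nearest: C = (4, -9, 1, 3) with distance 7.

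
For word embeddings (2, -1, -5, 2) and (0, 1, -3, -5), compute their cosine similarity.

With u = (2, -1, -5, 2), v = (0, 1, -3, -5):
u·v = 2·0 + (-1)·1 + (-5)·(-3) + 2·(-5) = 0 + (-1) + 15 + (-10) = 4.
|u| = √(2² + (-1)² + (-5)² + 2²) = √34, |v| = √(0² + 1² + (-3)² + (-5)²) = √35, so |u||v| = √(34·35) = √1190.
cos θ = (u·v)/(|u||v|) = 4/√1190 ≈ 0.116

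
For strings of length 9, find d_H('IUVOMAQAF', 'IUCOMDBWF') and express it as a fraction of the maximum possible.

Differing positions: 3, 6, 7, 8. Hamming distance = 4. The maximum possible Hamming distance for length-9 strings is 9, so d_H/9 = 4/9 ≈ 0.4444.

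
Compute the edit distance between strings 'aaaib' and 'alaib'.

Let D[i][j] be the edit distance between the first i characters of 'aaaib' and the first j characters of 'alaib', with D[i][0] = i, D[0][j] = j, and D[i][j] = D[i-1][j-1] if the characters match, else 1 + min(D[i-1][j], D[i][j-1], D[i-1][j-1]). Filling the table (rows: prefixes of 'aaaib', columns: prefixes of 'alaib'):
     ε  a  l  a  i  b
  ε  0  1  2  3  4  5
  a  1  0  1  2  3  4
  a  2  1  1  1  2  3
  a  3  2  2  1  2  3
  i  4  3  3  2  1  2
  b  5  4  4  3  2  1
The bottom-right entry gives D[5][5] = 1, so no sequence of fewer than 1 edit works. Backtracking through the table gives one optimal edit sequence (1 edit):
  aaaib → alaib (sub a→l @2)
Edit distance = 1.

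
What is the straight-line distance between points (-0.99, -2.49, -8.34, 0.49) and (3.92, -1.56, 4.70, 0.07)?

√(Σ(x_i - y_i)²) = √((-0.99 - 3.92)² + (-2.49 - (-1.56))² + (-8.34 - 4.7)² + (0.49 - 0.07)²)
= √((-4.91)² + (-0.93)² + (-13.04)² + 0.42²) = √(24.1081 + 0.8649 + 170.0416 + 0.1764) = √195.191 ≈ 13.9711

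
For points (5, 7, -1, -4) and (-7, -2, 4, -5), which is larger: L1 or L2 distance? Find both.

L1 = |5 - (-7)| + |7 - (-2)| + |-1 - 4| + |-4 - (-5)| = 12 + 9 + 5 + 1 = 27
L2 = √(12² + 9² + 5² + 1²) = √251 ≈ 15.843
L1 ≥ L2 always (equality iff movement is along one axis); L1 > L2 here.
Ratio L1/L2 = 27/√251 ≈ 1.7042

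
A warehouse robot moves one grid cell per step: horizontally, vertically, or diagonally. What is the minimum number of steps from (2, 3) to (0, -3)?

max(|x_i - y_i|) = max(|2 - 0|, |3 - (-3)|) = max(2, 6) = 6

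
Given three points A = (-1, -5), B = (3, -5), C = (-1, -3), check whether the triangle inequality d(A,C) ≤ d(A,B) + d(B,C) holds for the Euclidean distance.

d(A,B) = √(4² + 0²) = √16 = 4, d(B,C) = √(4² + 2²) = √20 ≈ 4.4721, d(A,C) = √(0² + 2²) = √4 = 2.
d(A,C) = 2 ≤ 4 + 4.4721 = 8.4721. Triangle inequality is satisfied.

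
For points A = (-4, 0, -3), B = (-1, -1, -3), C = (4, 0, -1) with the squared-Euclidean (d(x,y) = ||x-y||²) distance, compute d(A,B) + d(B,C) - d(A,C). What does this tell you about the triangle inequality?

d(A,B) = 3² + 1² + 0² = 10, d(B,C) = 5² + 1² + 2² = 30, d(A,C) = 8² + 0² + 2² = 68.
d(A,B) + d(B,C) - d(A,C) = 10 + 30 - 68 = 40 - 68 = -28. This is < 0, so the triangle inequality FAILS for these points (squared-Euclidean is not a metric).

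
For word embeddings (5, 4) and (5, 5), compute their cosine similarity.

With u = (5, 4), v = (5, 5):
u·v = 5·5 + 4·5 = 25 + 20 = 45.
|u| = √(5² + 4²) = √41, |v| = √(5² + 5²) = √50, so |u||v| = √(41·50) = √2050.
cos θ = (u·v)/(|u||v|) = 45/√2050 ≈ 0.9939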